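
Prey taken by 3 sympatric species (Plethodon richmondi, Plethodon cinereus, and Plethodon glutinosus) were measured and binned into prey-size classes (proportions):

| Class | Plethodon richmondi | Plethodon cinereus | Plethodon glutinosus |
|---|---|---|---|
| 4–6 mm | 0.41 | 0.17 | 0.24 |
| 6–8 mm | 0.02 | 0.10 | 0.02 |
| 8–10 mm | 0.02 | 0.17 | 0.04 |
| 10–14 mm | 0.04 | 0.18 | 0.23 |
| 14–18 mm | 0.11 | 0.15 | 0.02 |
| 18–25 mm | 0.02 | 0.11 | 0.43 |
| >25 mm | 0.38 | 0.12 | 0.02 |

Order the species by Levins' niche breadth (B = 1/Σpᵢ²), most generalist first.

Σp_richᵢ² = 0.41² + 0.02² + 0.02² + 0.04² + 0.11² + 0.02² + 0.38² = 0.1681 + 0.0004 + 0.0004 + 0.0016 + 0.0121 + 0.0004 + 0.1444 = 0.3274
B_rich = 1 / 0.3274 = 3.0544
Σp_cineᵢ² = 0.17² + 0.10² + 0.17² + 0.18² + 0.15² + 0.11² + 0.12² = 0.0289 + 0.0100 + 0.0289 + 0.0324 + 0.0225 + 0.0121 + 0.0144 = 0.1492
B_cine = 1 / 0.1492 = 6.7024
Σp_glutᵢ² = 0.24² + 0.02² + 0.04² + 0.23² + 0.02² + 0.43² + 0.02² = 0.0576 + 0.0004 + 0.0016 + 0.0529 + 0.0004 + 0.1849 + 0.0004 = 0.2982
B_glut = 1 / 0.2982 = 3.3535
Ranking by B (broadest → narrowest): Plethodon cinereus (6.70) > Plethodon glutinosus (3.35) > Plethodon richmondi (3.05)

Plethodon cinereus > Plethodon glutinosus > Plethodon richmondi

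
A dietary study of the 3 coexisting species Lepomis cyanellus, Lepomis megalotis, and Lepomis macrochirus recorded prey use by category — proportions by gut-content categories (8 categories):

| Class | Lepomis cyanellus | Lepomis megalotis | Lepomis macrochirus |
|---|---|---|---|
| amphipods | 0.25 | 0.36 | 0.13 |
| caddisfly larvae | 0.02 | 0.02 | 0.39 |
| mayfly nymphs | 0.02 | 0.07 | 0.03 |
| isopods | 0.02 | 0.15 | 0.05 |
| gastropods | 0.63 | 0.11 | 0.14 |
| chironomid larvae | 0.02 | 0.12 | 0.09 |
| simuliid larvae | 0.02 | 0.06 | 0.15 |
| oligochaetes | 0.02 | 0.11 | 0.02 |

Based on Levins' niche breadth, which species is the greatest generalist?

Lepomis megalotis

Σp_cyanᵢ² = 0.25² + 0.02² + 0.02² + 0.02² + 0.63² + 0.02² + 0.02² + 0.02² = 0.0625 + 0.0004 + 0.0004 + 0.0004 + 0.3969 + 0.0004 + 0.0004 + 0.0004 = 0.4618
B_cyan = 1 / 0.4618 = 2.1654
Σp_megaᵢ² = 0.36² + 0.02² + 0.07² + 0.15² + 0.11² + 0.12² + 0.06² + 0.11² = 0.1296 + 0.0004 + 0.0049 + 0.0225 + 0.0121 + 0.0144 + 0.0036 + 0.0121 = 0.1996
B_mega = 1 / 0.1996 = 5.0100
Σp_macrᵢ² = 0.13² + 0.39² + 0.03² + 0.05² + 0.14² + 0.09² + 0.15² + 0.02² = 0.0169 + 0.1521 + 0.0009 + 0.0025 + 0.0196 + 0.0081 + 0.0225 + 0.0004 = 0.2230
B_macr = 1 / 0.2230 = 4.4843
Highest B → broadest niche (most generalist): Lepomis megalotis (B = 5.01).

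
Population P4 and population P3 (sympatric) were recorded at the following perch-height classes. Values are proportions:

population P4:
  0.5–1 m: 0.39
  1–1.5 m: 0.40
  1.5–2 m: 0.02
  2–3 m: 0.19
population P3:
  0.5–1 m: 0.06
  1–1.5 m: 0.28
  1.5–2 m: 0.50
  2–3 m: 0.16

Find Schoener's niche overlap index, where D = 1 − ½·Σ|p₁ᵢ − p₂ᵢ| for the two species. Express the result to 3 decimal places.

Σ|p₁ᵢ − p₂ᵢ| = 0.33 + 0.12 + 0.48 + 0.03 = 0.96
D = 1 − ½ × 0.96 = 1 − 0.480 = 0.52000

0.520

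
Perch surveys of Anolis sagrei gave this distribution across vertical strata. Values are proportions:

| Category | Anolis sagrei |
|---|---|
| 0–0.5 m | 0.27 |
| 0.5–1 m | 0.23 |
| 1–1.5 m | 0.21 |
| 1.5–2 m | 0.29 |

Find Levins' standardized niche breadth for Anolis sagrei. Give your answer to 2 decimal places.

Σpᵢ² = 0.27² + 0.23² + 0.21² + 0.29² = 0.0729 + 0.0529 + 0.0441 + 0.0841 = 0.2540
B = 1 / 0.2540 = 3.9370
Bₛ = (B − 1)/(n − 1) = (3.9370 − 1)/(4 − 1) = 2.9370/3 = 0.9790

0.98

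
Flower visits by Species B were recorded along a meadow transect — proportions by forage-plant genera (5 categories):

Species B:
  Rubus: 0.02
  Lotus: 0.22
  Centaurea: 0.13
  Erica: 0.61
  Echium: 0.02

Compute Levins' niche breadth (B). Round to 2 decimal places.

2.28

Σpᵢ² = 0.02² + 0.22² + 0.13² + 0.61² + 0.02² = 0.0004 + 0.0484 + 0.0169 + 0.3721 + 0.0004 = 0.4382
B = 1 / 0.4382 = 2.2821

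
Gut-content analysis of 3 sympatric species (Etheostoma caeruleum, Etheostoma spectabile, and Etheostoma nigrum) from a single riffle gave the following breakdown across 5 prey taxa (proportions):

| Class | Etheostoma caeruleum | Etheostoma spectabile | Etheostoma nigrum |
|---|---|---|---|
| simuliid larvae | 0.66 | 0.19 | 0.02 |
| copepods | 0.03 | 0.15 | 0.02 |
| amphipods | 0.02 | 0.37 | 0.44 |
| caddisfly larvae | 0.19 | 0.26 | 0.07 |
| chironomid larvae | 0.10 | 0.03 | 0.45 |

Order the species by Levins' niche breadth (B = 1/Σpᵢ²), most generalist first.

Etheostoma spectabile > Etheostoma nigrum > Etheostoma caeruleum

Σp_caerᵢ² = 0.66² + 0.03² + 0.02² + 0.19² + 0.10² = 0.4356 + 0.0009 + 0.0004 + 0.0361 + 0.0100 = 0.4830
B_caer = 1 / 0.4830 = 2.0704
Σp_specᵢ² = 0.19² + 0.15² + 0.37² + 0.26² + 0.03² = 0.0361 + 0.0225 + 0.1369 + 0.0676 + 0.0009 = 0.2640
B_spec = 1 / 0.2640 = 3.7879
Σp_nigrᵢ² = 0.02² + 0.02² + 0.44² + 0.07² + 0.45² = 0.0004 + 0.0004 + 0.1936 + 0.0049 + 0.2025 = 0.4018
B_nigr = 1 / 0.4018 = 2.4888
Ranking by B (broadest → narrowest): Etheostoma spectabile (3.79) > Etheostoma nigrum (2.49) > Etheostoma caeruleum (2.07)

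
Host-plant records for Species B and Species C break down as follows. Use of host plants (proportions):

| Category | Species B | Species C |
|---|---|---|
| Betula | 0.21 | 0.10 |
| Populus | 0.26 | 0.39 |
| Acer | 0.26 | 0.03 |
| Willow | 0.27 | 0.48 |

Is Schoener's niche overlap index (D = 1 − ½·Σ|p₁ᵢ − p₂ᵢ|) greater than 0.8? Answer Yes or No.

Σ|p₁ᵢ − p₂ᵢ| = 0.11 + 0.13 + 0.23 + 0.21 = 0.68
D = 1 − ½ × 0.68 = 1 − 0.340 = 0.6600
D = 0.6600 < 0.8 → No.

No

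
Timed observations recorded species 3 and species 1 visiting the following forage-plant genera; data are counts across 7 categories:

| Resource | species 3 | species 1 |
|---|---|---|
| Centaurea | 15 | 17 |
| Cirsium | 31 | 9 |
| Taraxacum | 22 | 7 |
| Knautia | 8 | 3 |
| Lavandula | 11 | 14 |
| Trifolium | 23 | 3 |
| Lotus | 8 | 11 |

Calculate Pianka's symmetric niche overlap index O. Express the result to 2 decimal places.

0.75

Proportions for species 3 (n=118): 15/118=0.1271, 31/118=0.2627, 22/118=0.1864, 8/118=0.0678, 11/118=0.0932, 23/118=0.1949, 8/118=0.0678
Proportions for species 1 (n=64): 17/64=0.2656, 9/64=0.1406, 7/64=0.1094, 3/64=0.0469, 14/64=0.2188, 3/64=0.0469, 11/64=0.1719
Σ p₁ᵢp₂ᵢ = 0.033758 + 0.036936 + 0.020392 + 0.003180 + 0.020392 + 0.009141 + 0.011655 = 0.135454
Σp_1ᵢ² = 0.1271² + 0.2627² + 0.1864² + 0.0678² + 0.0932² + 0.1949² + 0.0678² = 0.016154 + 0.069011 + 0.034745 + 0.004597 + 0.008686 + 0.037986 + 0.004597 = 0.175776
Σp_2ᵢ² = 0.2656² + 0.1406² + 0.1094² + 0.0469² + 0.2188² + 0.0469² + 0.1719² = 0.070543 + 0.019768 + 0.011968 + 0.002200 + 0.047873 + 0.002200 + 0.029550 = 0.184102
O = 0.135454 / √(0.175776 × 0.184102) = 0.135454 / 0.1798908 = 0.7530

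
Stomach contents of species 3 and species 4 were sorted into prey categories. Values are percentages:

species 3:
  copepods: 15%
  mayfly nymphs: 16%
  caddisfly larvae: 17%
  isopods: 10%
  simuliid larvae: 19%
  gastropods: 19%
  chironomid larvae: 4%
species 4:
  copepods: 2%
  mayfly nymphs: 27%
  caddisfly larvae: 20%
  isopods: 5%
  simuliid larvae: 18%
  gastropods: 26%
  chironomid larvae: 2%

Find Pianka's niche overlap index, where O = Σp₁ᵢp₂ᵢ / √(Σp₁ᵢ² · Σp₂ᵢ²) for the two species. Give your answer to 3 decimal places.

0.910

Convert percentages to proportions (divide by 100).
Σ p₁ᵢp₂ᵢ = 0.0030 + 0.0432 + 0.0340 + 0.0050 + 0.0342 + 0.0494 + 0.0008 = 0.1696
Σp_1ᵢ² = 0.15² + 0.16² + 0.17² + 0.10² + 0.19² + 0.19² + 0.04² = 0.0225 + 0.0256 + 0.0289 + 0.0100 + 0.0361 + 0.0361 + 0.0016 = 0.1608
Σp_2ᵢ² = 0.02² + 0.27² + 0.20² + 0.05² + 0.18² + 0.26² + 0.02² = 0.0004 + 0.0729 + 0.0400 + 0.0025 + 0.0324 + 0.0676 + 0.0004 = 0.2162
O = 0.1696 / √(0.1608 × 0.2162) = 0.1696 / 0.186454 = 0.90961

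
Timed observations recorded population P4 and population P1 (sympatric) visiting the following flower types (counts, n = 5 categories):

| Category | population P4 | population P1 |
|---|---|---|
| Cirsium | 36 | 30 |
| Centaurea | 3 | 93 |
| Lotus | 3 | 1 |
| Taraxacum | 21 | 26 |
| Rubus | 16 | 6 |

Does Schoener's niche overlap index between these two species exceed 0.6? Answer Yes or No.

Proportions for population P4 (n=79): 36/79=0.4557, 3/79=0.0380, 3/79=0.0380, 21/79=0.2658, 16/79=0.2025
Proportions for population P1 (n=156): 30/156=0.1923, 93/156=0.5962, 1/156=0.0064, 26/156=0.1667, 6/156=0.0385
Σ|p₁ᵢ − p₂ᵢ| = 0.2634 + 0.5582 + 0.0316 + 0.0991 + 0.1640 = 1.1163
D = 1 − ½ × 1.1163 = 1 − 0.55815 = 0.44185
D = 0.44185 < 0.6 → No.

No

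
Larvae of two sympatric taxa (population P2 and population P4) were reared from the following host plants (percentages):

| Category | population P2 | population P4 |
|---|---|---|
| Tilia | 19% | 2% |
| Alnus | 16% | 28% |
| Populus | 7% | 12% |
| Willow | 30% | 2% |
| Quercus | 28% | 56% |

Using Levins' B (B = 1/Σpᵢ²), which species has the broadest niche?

population P2

Convert percentages to proportions (divide by 100).
Σp_P2ᵢ² = 0.19² + 0.16² + 0.07² + 0.30² + 0.28² = 0.0361 + 0.0256 + 0.0049 + 0.0900 + 0.0784 = 0.2350
B_P2 = 1 / 0.2350 = 4.2553
Σp_P4ᵢ² = 0.02² + 0.28² + 0.12² + 0.02² + 0.56² = 0.0004 + 0.0784 + 0.0144 + 0.0004 + 0.3136 = 0.4072
B_P4 = 1 / 0.4072 = 2.4558
Highest B → broadest niche (most generalist): population P2 (B = 4.26).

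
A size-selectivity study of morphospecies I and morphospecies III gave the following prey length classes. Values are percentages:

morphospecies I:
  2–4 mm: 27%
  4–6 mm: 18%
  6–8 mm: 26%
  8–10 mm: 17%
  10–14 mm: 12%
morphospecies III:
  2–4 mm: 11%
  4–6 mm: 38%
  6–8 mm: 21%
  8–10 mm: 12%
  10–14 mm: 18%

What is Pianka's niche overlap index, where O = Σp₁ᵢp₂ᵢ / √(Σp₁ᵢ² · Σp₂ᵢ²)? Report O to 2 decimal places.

0.84

Convert percentages to proportions (divide by 100).
Σ p₁ᵢp₂ᵢ = 0.0297 + 0.0684 + 0.0546 + 0.0204 + 0.0216 = 0.1947
Σp_1ᵢ² = 0.27² + 0.18² + 0.26² + 0.17² + 0.12² = 0.0729 + 0.0324 + 0.0676 + 0.0289 + 0.0144 = 0.2162
Σp_2ᵢ² = 0.11² + 0.38² + 0.21² + 0.12² + 0.18² = 0.0121 + 0.1444 + 0.0441 + 0.0144 + 0.0324 = 0.2474
O = 0.1947 / √(0.2162 × 0.2474) = 0.1947 / 0.23127 = 0.8419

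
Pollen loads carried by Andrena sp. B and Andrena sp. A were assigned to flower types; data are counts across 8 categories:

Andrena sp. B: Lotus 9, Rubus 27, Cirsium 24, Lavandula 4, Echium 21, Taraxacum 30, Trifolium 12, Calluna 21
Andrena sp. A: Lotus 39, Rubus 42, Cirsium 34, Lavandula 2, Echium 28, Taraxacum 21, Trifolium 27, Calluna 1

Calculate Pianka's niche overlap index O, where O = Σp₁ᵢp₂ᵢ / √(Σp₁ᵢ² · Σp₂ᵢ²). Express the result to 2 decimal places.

0.84

Proportions for Andrena sp. B (n=148): 9/148=0.0608, 27/148=0.1824, 24/148=0.1622, 4/148=0.0270, 21/148=0.1419, 30/148=0.2027, 12/148=0.0811, 21/148=0.1419
Proportions for Andrena sp. A (n=194): 39/194=0.2010, 42/194=0.2165, 34/194=0.1753, 2/194=0.0103, 28/194=0.1443, 21/194=0.1082, 27/194=0.1392, 1/194=0.0052
Σ p₁ᵢp₂ᵢ = 0.012221 + 0.039490 + 0.028434 + 0.000278 + 0.020476 + 0.021932 + 0.011289 + 0.000738 = 0.134858
Σp_1ᵢ² = 0.0608² + 0.1824² + 0.1622² + 0.0270² + 0.1419² + 0.2027² + 0.0811² + 0.1419² = 0.003697 + 0.033270 + 0.026309 + 0.000729 + 0.020136 + 0.041087 + 0.006577 + 0.020136 = 0.151941
Σp_2ᵢ² = 0.2010² + 0.2165² + 0.1753² + 0.0103² + 0.1443² + 0.1082² + 0.1392² + 0.0052² = 0.040401 + 0.046872 + 0.030730 + 0.000106 + 0.020822 + 0.011707 + 0.019377 + 0.000027 = 0.170042
O = 0.134858 / √(0.151941 × 0.170042) = 0.134858 / 0.1607369 = 0.8390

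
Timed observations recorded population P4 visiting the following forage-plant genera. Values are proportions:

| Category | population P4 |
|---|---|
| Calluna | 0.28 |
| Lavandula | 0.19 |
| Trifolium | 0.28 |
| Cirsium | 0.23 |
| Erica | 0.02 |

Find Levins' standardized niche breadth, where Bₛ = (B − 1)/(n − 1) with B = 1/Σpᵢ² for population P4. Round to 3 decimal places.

0.765

Σpᵢ² = 0.28² + 0.19² + 0.28² + 0.23² + 0.02² = 0.0784 + 0.0361 + 0.0784 + 0.0529 + 0.0004 = 0.2462
B = 1 / 0.2462 = 4.06174
Bₛ = (B − 1)/(n − 1) = (4.06174 − 1)/(5 − 1) = 3.06174/4 = 0.76544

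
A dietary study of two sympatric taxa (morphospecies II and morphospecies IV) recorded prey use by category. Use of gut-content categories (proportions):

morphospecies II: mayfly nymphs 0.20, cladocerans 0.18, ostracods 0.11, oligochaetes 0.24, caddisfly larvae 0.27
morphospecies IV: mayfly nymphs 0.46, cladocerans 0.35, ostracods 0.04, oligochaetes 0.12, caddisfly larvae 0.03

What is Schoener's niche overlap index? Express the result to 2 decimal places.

Σ|p₁ᵢ − p₂ᵢ| = 0.26 + 0.17 + 0.07 + 0.12 + 0.24 = 0.86
D = 1 − ½ × 0.86 = 1 − 0.430 = 0.5700

0.57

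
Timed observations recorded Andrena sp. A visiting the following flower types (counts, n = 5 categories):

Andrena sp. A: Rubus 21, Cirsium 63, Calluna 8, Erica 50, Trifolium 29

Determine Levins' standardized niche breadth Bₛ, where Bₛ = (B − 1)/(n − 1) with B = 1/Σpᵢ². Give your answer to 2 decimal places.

Proportions for Andrena sp. A (n=171): 21/171=0.1228, 63/171=0.3684, 8/171=0.0468, 50/171=0.2924, 29/171=0.1696
Σpᵢ² = 0.1228² + 0.3684² + 0.0468² + 0.2924² + 0.1696² = 0.015080 + 0.135719 + 0.002190 + 0.085498 + 0.028764 = 0.267251
B = 1 / 0.267251 = 3.7418
Bₛ = (B − 1)/(n − 1) = (3.7418 − 1)/(5 − 1) = 2.7418/4 = 0.6855

0.69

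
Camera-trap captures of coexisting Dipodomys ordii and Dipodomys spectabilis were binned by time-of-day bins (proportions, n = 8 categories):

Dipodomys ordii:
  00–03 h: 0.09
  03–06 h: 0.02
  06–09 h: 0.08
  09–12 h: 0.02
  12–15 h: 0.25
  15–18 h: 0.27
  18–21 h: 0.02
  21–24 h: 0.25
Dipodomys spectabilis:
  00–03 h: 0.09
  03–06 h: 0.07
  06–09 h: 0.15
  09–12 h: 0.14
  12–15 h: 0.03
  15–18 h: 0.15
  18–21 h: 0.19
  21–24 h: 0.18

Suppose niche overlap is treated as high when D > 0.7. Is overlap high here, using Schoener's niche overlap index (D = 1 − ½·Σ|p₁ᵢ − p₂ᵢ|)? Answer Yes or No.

No

Σ|p₁ᵢ − p₂ᵢ| = 0.00 + 0.05 + 0.07 + 0.12 + 0.22 + 0.12 + 0.17 + 0.07 = 0.82
D = 1 − ½ × 0.82 = 1 − 0.410 = 0.5900
D = 0.5900 < 0.7 → No.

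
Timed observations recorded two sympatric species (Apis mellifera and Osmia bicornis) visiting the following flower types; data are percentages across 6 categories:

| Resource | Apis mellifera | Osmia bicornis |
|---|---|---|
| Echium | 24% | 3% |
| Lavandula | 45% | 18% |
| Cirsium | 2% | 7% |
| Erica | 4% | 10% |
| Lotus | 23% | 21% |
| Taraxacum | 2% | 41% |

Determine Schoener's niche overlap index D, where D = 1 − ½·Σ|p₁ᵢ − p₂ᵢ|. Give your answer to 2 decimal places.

Convert percentages to proportions (divide by 100).
Σ|p₁ᵢ − p₂ᵢ| = 0.21 + 0.27 + 0.05 + 0.06 + 0.02 + 0.39 = 1.00
D = 1 − ½ × 1.00 = 1 − 0.500 = 0.5000

0.50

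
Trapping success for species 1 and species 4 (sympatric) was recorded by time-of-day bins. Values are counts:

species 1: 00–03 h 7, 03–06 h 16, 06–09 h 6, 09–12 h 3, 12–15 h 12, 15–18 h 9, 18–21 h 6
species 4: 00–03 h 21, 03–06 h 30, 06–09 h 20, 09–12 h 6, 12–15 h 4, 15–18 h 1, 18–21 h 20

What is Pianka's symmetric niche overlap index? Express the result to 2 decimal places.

0.81

Proportions for species 1 (n=59): 7/59=0.1186, 16/59=0.2712, 6/59=0.1017, 3/59=0.0508, 12/59=0.2034, 9/59=0.1525, 6/59=0.1017
Proportions for species 4 (n=102): 21/102=0.2059, 30/102=0.2941, 20/102=0.1961, 6/102=0.0588, 4/102=0.0392, 1/102=0.0098, 20/102=0.1961
Σ p₁ᵢp₂ᵢ = 0.024420 + 0.079760 + 0.019943 + 0.002987 + 0.007973 + 0.001495 + 0.019943 = 0.156521
Σp_1ᵢ² = 0.1186² + 0.2712² + 0.1017² + 0.0508² + 0.2034² + 0.1525² + 0.1017² = 0.014066 + 0.073549 + 0.010343 + 0.002581 + 0.041372 + 0.023256 + 0.010343 = 0.175510
Σp_2ᵢ² = 0.2059² + 0.2941² + 0.1961² + 0.0588² + 0.0392² + 0.0098² + 0.1961² = 0.042395 + 0.086495 + 0.038455 + 0.003457 + 0.001537 + 0.000096 + 0.038455 = 0.210890
O = 0.156521 / √(0.175510 × 0.210890) = 0.156521 / 0.1923884 = 0.8136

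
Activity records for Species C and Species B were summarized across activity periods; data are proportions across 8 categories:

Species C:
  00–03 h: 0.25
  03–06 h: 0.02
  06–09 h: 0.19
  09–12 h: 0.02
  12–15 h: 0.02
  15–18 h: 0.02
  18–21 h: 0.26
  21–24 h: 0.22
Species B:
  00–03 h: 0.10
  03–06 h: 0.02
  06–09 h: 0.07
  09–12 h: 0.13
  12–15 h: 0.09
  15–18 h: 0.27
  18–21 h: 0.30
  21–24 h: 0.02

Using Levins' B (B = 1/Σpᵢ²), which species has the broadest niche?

Σp_Cᵢ² = 0.25² + 0.02² + 0.19² + 0.02² + 0.02² + 0.02² + 0.26² + 0.22² = 0.0625 + 0.0004 + 0.0361 + 0.0004 + 0.0004 + 0.0004 + 0.0676 + 0.0484 = 0.2162
B_C = 1 / 0.2162 = 4.6253
Σp_Bᵢ² = 0.10² + 0.02² + 0.07² + 0.13² + 0.09² + 0.27² + 0.30² + 0.02² = 0.0100 + 0.0004 + 0.0049 + 0.0169 + 0.0081 + 0.0729 + 0.0900 + 0.0004 = 0.2036
B_B = 1 / 0.2036 = 4.9116
Highest B → broadest niche (most generalist): Species B (B = 4.91).

Species B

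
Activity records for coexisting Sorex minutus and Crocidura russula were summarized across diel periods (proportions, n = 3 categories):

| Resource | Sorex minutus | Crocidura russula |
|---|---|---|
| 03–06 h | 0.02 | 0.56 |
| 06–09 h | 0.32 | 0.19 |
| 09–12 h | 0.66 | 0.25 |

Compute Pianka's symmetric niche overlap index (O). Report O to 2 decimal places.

Σ p₁ᵢp₂ᵢ = 0.0112 + 0.0608 + 0.1650 = 0.2370
Σp_1ᵢ² = 0.02² + 0.32² + 0.66² = 0.0004 + 0.1024 + 0.4356 = 0.5384
Σp_2ᵢ² = 0.56² + 0.19² + 0.25² = 0.3136 + 0.0361 + 0.0625 = 0.4122
O = 0.2370 / √(0.5384 × 0.4122) = 0.2370 / 0.47109 = 0.5031

0.50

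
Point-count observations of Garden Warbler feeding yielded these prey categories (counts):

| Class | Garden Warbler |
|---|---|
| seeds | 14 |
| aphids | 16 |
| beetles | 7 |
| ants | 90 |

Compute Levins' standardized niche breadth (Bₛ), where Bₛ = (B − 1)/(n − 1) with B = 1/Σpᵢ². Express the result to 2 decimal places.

Proportions for Garden Warbler (n=127): 14/127=0.1102, 16/127=0.1260, 7/127=0.0551, 90/127=0.7087
Σpᵢ² = 0.1102² + 0.1260² + 0.0551² + 0.7087² = 0.012144 + 0.015876 + 0.003036 + 0.502256 = 0.533312
B = 1 / 0.533312 = 1.8751
Bₛ = (B − 1)/(n − 1) = (1.8751 − 1)/(4 − 1) = 0.8751/3 = 0.2917

0.29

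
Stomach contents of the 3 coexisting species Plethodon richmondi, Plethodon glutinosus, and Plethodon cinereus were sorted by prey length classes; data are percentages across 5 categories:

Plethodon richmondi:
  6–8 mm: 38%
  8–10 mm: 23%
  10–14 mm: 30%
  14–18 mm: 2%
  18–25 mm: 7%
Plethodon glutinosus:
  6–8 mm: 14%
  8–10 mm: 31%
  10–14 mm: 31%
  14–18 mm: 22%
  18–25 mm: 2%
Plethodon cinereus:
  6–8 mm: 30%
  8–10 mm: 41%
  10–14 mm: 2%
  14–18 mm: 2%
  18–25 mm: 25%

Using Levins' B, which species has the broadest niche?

Plethodon glutinosus

Convert percentages to proportions (divide by 100).
Σp_richᵢ² = 0.38² + 0.23² + 0.30² + 0.02² + 0.07² = 0.1444 + 0.0529 + 0.0900 + 0.0004 + 0.0049 = 0.2926
B_rich = 1 / 0.2926 = 3.4176
Σp_glutᵢ² = 0.14² + 0.31² + 0.31² + 0.22² + 0.02² = 0.0196 + 0.0961 + 0.0961 + 0.0484 + 0.0004 = 0.2606
B_glut = 1 / 0.2606 = 3.8373
Σp_cineᵢ² = 0.30² + 0.41² + 0.02² + 0.02² + 0.25² = 0.0900 + 0.1681 + 0.0004 + 0.0004 + 0.0625 = 0.3214
B_cine = 1 / 0.3214 = 3.1114
Highest B → broadest niche (most generalist): Plethodon glutinosus (B = 3.84).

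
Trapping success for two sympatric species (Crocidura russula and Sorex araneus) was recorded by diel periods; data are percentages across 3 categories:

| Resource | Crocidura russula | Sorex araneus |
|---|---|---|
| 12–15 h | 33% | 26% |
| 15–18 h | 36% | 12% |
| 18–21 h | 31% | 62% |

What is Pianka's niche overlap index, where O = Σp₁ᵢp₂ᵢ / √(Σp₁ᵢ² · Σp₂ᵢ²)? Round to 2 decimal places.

Convert percentages to proportions (divide by 100).
Σ p₁ᵢp₂ᵢ = 0.0858 + 0.0432 + 0.1922 = 0.3212
Σp_1ᵢ² = 0.33² + 0.36² + 0.31² = 0.1089 + 0.1296 + 0.0961 = 0.3346
Σp_2ᵢ² = 0.26² + 0.12² + 0.62² = 0.0676 + 0.0144 + 0.3844 = 0.4664
O = 0.3212 / √(0.3346 × 0.4664) = 0.3212 / 0.39504 = 0.8131

0.81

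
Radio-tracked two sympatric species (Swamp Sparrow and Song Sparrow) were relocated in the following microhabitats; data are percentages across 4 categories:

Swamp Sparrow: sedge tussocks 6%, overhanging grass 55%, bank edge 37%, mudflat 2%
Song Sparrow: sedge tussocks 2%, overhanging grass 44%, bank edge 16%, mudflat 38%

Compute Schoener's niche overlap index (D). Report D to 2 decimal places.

0.64

Convert percentages to proportions (divide by 100).
Σ|p₁ᵢ − p₂ᵢ| = 0.04 + 0.11 + 0.21 + 0.36 = 0.72
D = 1 − ½ × 0.72 = 1 − 0.360 = 0.6400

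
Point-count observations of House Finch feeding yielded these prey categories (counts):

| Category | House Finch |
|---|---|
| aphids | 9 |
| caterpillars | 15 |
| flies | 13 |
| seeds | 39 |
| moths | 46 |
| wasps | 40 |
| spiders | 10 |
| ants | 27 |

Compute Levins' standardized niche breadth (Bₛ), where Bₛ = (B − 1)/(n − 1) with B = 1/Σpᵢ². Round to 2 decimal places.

Proportions for House Finch (n=199): 9/199=0.0452, 15/199=0.0754, 13/199=0.0653, 39/199=0.1960, 46/199=0.2312, 40/199=0.2010, 10/199=0.0503, 27/199=0.1357
Σpᵢ² = 0.0452² + 0.0754² + 0.0653² + 0.1960² + 0.2312² + 0.2010² + 0.0503² + 0.1357² = 0.002043 + 0.005685 + 0.004264 + 0.038416 + 0.053453 + 0.040401 + 0.002530 + 0.018414 = 0.165206
B = 1 / 0.165206 = 6.0530
Bₛ = (B − 1)/(n − 1) = (6.0530 − 1)/(8 − 1) = 5.0530/7 = 0.7219

0.72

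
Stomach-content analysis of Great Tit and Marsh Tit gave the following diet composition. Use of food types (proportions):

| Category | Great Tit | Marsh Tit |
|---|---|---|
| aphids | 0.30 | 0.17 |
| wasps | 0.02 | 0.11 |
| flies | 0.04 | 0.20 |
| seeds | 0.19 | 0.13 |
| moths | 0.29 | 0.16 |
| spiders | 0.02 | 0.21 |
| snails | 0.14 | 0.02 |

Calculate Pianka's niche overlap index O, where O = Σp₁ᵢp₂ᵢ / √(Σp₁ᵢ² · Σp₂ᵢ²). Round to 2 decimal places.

0.71

Σ p₁ᵢp₂ᵢ = 0.0510 + 0.0022 + 0.0080 + 0.0247 + 0.0464 + 0.0042 + 0.0028 = 0.1393
Σp_1ᵢ² = 0.30² + 0.02² + 0.04² + 0.19² + 0.29² + 0.02² + 0.14² = 0.0900 + 0.0004 + 0.0016 + 0.0361 + 0.0841 + 0.0004 + 0.0196 = 0.2322
Σp_2ᵢ² = 0.17² + 0.11² + 0.20² + 0.13² + 0.16² + 0.21² + 0.02² = 0.0289 + 0.0121 + 0.0400 + 0.0169 + 0.0256 + 0.0441 + 0.0004 = 0.1680
O = 0.1393 / √(0.2322 × 0.1680) = 0.1393 / 0.19751 = 0.7053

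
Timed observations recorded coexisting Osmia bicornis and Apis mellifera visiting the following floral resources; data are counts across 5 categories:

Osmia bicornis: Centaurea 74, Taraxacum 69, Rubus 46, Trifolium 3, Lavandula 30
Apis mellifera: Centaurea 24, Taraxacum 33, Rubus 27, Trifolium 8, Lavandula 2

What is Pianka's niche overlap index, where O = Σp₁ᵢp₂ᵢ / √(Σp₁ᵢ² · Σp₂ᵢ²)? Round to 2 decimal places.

0.94

Proportions for Osmia bicornis (n=222): 74/222=0.3333, 69/222=0.3108, 46/222=0.2072, 3/222=0.0135, 30/222=0.1351
Proportions for Apis mellifera (n=94): 24/94=0.2553, 33/94=0.3511, 27/94=0.2872, 8/94=0.0851, 2/94=0.0213
Σ p₁ᵢp₂ᵢ = 0.085091 + 0.109122 + 0.059508 + 0.001149 + 0.002878 = 0.257748
Σp_1ᵢ² = 0.3333² + 0.3108² + 0.2072² + 0.0135² + 0.1351² = 0.111089 + 0.096597 + 0.042932 + 0.000182 + 0.018252 = 0.269052
Σp_2ᵢ² = 0.2553² + 0.3511² + 0.2872² + 0.0851² + 0.0213² = 0.065178 + 0.123271 + 0.082484 + 0.007242 + 0.000454 = 0.278629
O = 0.257748 / √(0.269052 × 0.278629) = 0.257748 / 0.2737986 = 0.9414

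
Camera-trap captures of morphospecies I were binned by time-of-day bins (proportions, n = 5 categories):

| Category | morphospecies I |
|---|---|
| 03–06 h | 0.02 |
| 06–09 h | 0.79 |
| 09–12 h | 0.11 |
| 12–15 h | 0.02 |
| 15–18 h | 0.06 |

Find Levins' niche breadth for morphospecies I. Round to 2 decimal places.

Σpᵢ² = 0.02² + 0.79² + 0.11² + 0.02² + 0.06² = 0.0004 + 0.6241 + 0.0121 + 0.0004 + 0.0036 = 0.6406
B = 1 / 0.6406 = 1.5610

1.56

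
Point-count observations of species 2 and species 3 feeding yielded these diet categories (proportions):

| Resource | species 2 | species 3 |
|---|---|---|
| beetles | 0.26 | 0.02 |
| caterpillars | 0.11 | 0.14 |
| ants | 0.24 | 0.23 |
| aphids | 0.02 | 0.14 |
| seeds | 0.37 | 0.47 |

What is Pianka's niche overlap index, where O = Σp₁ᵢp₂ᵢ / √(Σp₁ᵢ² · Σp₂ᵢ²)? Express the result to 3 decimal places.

0.861

Σ p₁ᵢp₂ᵢ = 0.0052 + 0.0154 + 0.0552 + 0.0028 + 0.1739 = 0.2525
Σp_1ᵢ² = 0.26² + 0.11² + 0.24² + 0.02² + 0.37² = 0.0676 + 0.0121 + 0.0576 + 0.0004 + 0.1369 = 0.2746
Σp_2ᵢ² = 0.02² + 0.14² + 0.23² + 0.14² + 0.47² = 0.0004 + 0.0196 + 0.0529 + 0.0196 + 0.2209 = 0.3134
O = 0.2525 / √(0.2746 × 0.3134) = 0.2525 / 0.293359 = 0.86072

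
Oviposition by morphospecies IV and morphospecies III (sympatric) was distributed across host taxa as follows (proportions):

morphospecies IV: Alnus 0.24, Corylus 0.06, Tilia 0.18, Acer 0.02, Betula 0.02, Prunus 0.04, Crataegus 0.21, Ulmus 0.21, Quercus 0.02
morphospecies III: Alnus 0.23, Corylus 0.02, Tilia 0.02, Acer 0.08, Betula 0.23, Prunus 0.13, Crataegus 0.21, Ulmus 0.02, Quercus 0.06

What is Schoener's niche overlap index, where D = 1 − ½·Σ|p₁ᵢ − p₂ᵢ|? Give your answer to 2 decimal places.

Σ|p₁ᵢ − p₂ᵢ| = 0.01 + 0.04 + 0.16 + 0.06 + 0.21 + 0.09 + 0.00 + 0.19 + 0.04 = 0.80
D = 1 − ½ × 0.80 = 1 − 0.400 = 0.6000

0.60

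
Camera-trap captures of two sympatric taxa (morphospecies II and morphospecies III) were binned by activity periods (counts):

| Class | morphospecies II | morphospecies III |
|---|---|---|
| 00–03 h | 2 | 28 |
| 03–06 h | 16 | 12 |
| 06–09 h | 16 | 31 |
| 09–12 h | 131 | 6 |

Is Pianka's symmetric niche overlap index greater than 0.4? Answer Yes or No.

Proportions for morphospecies II (n=165): 2/165=0.0121, 16/165=0.0970, 16/165=0.0970, 131/165=0.7939
Proportions for morphospecies III (n=77): 28/77=0.3636, 12/77=0.1558, 31/77=0.4026, 6/77=0.0779
Σ p₁ᵢp₂ᵢ = 0.004400 + 0.015113 + 0.039052 + 0.061845 = 0.120410
Σp_1ᵢ² = 0.0121² + 0.0970² + 0.0970² + 0.7939² = 0.000146 + 0.009409 + 0.009409 + 0.630277 = 0.649241
Σp_2ᵢ² = 0.3636² + 0.1558² + 0.4026² + 0.0779² = 0.132205 + 0.024274 + 0.162087 + 0.006068 = 0.324634
O = 0.120410 / √(0.649241 × 0.324634) = 0.120410 / 0.4590923 = 0.2623
O = 0.2623 < 0.4 → No.

No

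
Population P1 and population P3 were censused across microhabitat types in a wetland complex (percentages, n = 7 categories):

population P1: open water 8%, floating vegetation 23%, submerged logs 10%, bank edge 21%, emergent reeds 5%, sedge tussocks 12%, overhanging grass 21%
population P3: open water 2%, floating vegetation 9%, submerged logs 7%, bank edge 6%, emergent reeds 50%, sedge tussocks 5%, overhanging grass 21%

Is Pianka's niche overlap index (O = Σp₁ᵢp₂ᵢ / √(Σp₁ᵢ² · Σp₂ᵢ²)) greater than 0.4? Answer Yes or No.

Yes

Convert percentages to proportions (divide by 100).
Σ p₁ᵢp₂ᵢ = 0.0016 + 0.0207 + 0.0070 + 0.0126 + 0.0250 + 0.0060 + 0.0441 = 0.1170
Σp_1ᵢ² = 0.08² + 0.23² + 0.10² + 0.21² + 0.05² + 0.12² + 0.21² = 0.0064 + 0.0529 + 0.0100 + 0.0441 + 0.0025 + 0.0144 + 0.0441 = 0.1744
Σp_2ᵢ² = 0.02² + 0.09² + 0.07² + 0.06² + 0.50² + 0.05² + 0.21² = 0.0004 + 0.0081 + 0.0049 + 0.0036 + 0.2500 + 0.0025 + 0.0441 = 0.3136
O = 0.1170 / √(0.1744 × 0.3136) = 0.1170 / 0.23386 = 0.5003
O = 0.5003 > 0.4 → Yes.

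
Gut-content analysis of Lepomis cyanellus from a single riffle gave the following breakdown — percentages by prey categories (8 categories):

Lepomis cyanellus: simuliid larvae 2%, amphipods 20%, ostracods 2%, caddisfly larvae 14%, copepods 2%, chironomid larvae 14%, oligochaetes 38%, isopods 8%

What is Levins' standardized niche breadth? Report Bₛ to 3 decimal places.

Convert percentages to proportions (divide by 100).
Σpᵢ² = 0.02² + 0.20² + 0.02² + 0.14² + 0.02² + 0.14² + 0.38² + 0.08² = 0.0004 + 0.0400 + 0.0004 + 0.0196 + 0.0004 + 0.0196 + 0.1444 + 0.0064 = 0.2312
B = 1 / 0.2312 = 4.32526
Bₛ = (B − 1)/(n − 1) = (4.32526 − 1)/(8 − 1) = 3.32526/7 = 0.47504

0.475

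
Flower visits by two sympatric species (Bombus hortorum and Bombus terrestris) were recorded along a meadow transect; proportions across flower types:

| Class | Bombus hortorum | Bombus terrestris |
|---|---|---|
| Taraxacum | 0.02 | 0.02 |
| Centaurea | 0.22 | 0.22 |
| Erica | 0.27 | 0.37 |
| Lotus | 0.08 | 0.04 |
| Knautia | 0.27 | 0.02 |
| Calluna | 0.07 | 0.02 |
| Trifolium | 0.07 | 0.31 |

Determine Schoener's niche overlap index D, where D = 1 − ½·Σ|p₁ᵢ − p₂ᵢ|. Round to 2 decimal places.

Σ|p₁ᵢ − p₂ᵢ| = 0.00 + 0.00 + 0.10 + 0.04 + 0.25 + 0.05 + 0.24 = 0.68
D = 1 − ½ × 0.68 = 1 − 0.340 = 0.6600

0.66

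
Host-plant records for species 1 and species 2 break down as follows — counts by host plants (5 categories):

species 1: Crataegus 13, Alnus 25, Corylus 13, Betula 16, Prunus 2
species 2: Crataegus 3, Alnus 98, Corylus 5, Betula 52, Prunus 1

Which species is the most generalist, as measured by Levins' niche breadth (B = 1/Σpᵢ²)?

species 1

Proportions for species 1 (n=69): 13/69=0.1884, 25/69=0.3623, 13/69=0.1884, 16/69=0.2319, 2/69=0.0290
Proportions for species 2 (n=159): 3/159=0.0189, 98/159=0.6164, 5/159=0.0314, 52/159=0.3270, 1/159=0.0063
Σp_1ᵢ² = 0.1884² + 0.3623² + 0.1884² + 0.2319² + 0.0290² = 0.035495 + 0.131261 + 0.035495 + 0.053778 + 0.000841 = 0.256870
B_1 = 1 / 0.256870 = 3.8930
Σp_2ᵢ² = 0.0189² + 0.6164² + 0.0314² + 0.3270² + 0.0063² = 0.000357 + 0.379949 + 0.000986 + 0.106929 + 0.000040 = 0.488261
B_2 = 1 / 0.488261 = 2.0481
Highest B → broadest niche (most generalist): species 1 (B = 3.89).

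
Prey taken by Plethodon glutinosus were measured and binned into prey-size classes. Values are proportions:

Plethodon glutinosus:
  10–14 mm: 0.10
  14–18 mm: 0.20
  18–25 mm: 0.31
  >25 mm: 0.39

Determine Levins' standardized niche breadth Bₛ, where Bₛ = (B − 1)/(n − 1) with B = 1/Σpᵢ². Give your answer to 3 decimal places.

Σpᵢ² = 0.10² + 0.20² + 0.31² + 0.39² = 0.0100 + 0.0400 + 0.0961 + 0.1521 = 0.2982
B = 1 / 0.2982 = 3.35345
Bₛ = (B − 1)/(n − 1) = (3.35345 − 1)/(4 − 1) = 2.35345/3 = 0.78448

0.784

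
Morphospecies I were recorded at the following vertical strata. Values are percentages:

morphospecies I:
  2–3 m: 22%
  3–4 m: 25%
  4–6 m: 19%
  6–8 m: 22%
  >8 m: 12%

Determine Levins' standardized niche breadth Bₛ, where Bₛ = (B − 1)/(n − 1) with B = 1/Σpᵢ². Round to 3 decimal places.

0.942

Convert percentages to proportions (divide by 100).
Σpᵢ² = 0.22² + 0.25² + 0.19² + 0.22² + 0.12² = 0.0484 + 0.0625 + 0.0361 + 0.0484 + 0.0144 = 0.2098
B = 1 / 0.2098 = 4.76644
Bₛ = (B − 1)/(n − 1) = (4.76644 − 1)/(5 − 1) = 3.76644/4 = 0.94161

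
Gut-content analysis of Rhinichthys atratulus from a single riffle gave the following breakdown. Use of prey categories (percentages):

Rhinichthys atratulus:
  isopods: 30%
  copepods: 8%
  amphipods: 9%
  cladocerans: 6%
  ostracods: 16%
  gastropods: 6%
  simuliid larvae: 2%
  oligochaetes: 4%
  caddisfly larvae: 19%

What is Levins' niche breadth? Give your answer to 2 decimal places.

5.70

Convert percentages to proportions (divide by 100).
Σpᵢ² = 0.30² + 0.08² + 0.09² + 0.06² + 0.16² + 0.06² + 0.02² + 0.04² + 0.19² = 0.0900 + 0.0064 + 0.0081 + 0.0036 + 0.0256 + 0.0036 + 0.0004 + 0.0016 + 0.0361 = 0.1754
B = 1 / 0.1754 = 5.7013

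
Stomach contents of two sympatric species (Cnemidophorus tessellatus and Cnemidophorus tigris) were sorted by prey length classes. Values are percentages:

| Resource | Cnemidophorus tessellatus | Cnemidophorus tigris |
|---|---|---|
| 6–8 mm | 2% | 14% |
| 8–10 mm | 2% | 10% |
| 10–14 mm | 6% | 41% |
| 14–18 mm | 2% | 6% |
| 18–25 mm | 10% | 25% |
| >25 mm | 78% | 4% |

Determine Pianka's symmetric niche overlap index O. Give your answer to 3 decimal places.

0.213

Convert percentages to proportions (divide by 100).
Σ p₁ᵢp₂ᵢ = 0.0028 + 0.0020 + 0.0246 + 0.0012 + 0.0250 + 0.0312 = 0.0868
Σp_1ᵢ² = 0.02² + 0.02² + 0.06² + 0.02² + 0.10² + 0.78² = 0.0004 + 0.0004 + 0.0036 + 0.0004 + 0.0100 + 0.6084 = 0.6232
Σp_2ᵢ² = 0.14² + 0.10² + 0.41² + 0.06² + 0.25² + 0.04² = 0.0196 + 0.0100 + 0.1681 + 0.0036 + 0.0625 + 0.0016 = 0.2654
O = 0.0868 / √(0.6232 × 0.2654) = 0.0868 / 0.406691 = 0.21343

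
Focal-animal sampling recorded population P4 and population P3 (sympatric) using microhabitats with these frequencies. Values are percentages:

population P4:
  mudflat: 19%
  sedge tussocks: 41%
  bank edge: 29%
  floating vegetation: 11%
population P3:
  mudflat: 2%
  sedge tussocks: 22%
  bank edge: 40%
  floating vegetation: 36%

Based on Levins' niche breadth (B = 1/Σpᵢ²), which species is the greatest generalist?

population P4

Convert percentages to proportions (divide by 100).
Σp_P4ᵢ² = 0.19² + 0.41² + 0.29² + 0.11² = 0.0361 + 0.1681 + 0.0841 + 0.0121 = 0.3004
B_P4 = 1 / 0.3004 = 3.3289
Σp_P3ᵢ² = 0.02² + 0.22² + 0.40² + 0.36² = 0.0004 + 0.0484 + 0.1600 + 0.1296 = 0.3384
B_P3 = 1 / 0.3384 = 2.9551
Highest B → broadest niche (most generalist): population P4 (B = 3.33).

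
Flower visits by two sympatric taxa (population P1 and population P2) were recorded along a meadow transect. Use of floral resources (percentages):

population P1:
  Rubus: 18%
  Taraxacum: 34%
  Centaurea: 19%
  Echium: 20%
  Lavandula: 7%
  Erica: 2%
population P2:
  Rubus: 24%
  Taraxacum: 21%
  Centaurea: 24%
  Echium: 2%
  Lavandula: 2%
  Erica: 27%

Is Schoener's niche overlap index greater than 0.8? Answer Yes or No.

Convert percentages to proportions (divide by 100).
Σ|p₁ᵢ − p₂ᵢ| = 0.06 + 0.13 + 0.05 + 0.18 + 0.05 + 0.25 = 0.72
D = 1 − ½ × 0.72 = 1 − 0.360 = 0.6400
D = 0.6400 < 0.8 → No.

No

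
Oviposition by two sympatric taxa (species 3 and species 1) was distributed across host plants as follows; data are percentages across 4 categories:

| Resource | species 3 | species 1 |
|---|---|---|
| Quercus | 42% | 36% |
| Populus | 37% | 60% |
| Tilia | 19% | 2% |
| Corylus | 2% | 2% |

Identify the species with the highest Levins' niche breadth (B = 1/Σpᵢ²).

species 3

Convert percentages to proportions (divide by 100).
Σp_3ᵢ² = 0.42² + 0.37² + 0.19² + 0.02² = 0.1764 + 0.1369 + 0.0361 + 0.0004 = 0.3498
B_3 = 1 / 0.3498 = 2.8588
Σp_1ᵢ² = 0.36² + 0.60² + 0.02² + 0.02² = 0.1296 + 0.3600 + 0.0004 + 0.0004 = 0.4904
B_1 = 1 / 0.4904 = 2.0392
Highest B → broadest niche (most generalist): species 3 (B = 2.86).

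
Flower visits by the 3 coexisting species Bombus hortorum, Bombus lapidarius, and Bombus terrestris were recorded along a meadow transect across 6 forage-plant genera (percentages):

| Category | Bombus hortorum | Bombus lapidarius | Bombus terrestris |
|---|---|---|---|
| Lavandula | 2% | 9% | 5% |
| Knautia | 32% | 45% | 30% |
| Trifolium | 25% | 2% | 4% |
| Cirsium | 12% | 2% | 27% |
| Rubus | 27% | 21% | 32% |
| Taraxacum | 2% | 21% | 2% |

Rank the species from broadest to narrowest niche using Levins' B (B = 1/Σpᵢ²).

Bombus hortorum > Bombus terrestris > Bombus lapidarius

Convert percentages to proportions (divide by 100).
Σp_hortᵢ² = 0.02² + 0.32² + 0.25² + 0.12² + 0.27² + 0.02² = 0.0004 + 0.1024 + 0.0625 + 0.0144 + 0.0729 + 0.0004 = 0.2530
B_hort = 1 / 0.2530 = 3.9526
Σp_lapiᵢ² = 0.09² + 0.45² + 0.02² + 0.02² + 0.21² + 0.21² = 0.0081 + 0.2025 + 0.0004 + 0.0004 + 0.0441 + 0.0441 = 0.2996
B_lapi = 1 / 0.2996 = 3.3378
Σp_terrᵢ² = 0.05² + 0.30² + 0.04² + 0.27² + 0.32² + 0.02² = 0.0025 + 0.0900 + 0.0016 + 0.0729 + 0.1024 + 0.0004 = 0.2698
B_terr = 1 / 0.2698 = 3.7064
Ranking by B (broadest → narrowest): Bombus hortorum (3.95) > Bombus terrestris (3.71) > Bombus lapidarius (3.34)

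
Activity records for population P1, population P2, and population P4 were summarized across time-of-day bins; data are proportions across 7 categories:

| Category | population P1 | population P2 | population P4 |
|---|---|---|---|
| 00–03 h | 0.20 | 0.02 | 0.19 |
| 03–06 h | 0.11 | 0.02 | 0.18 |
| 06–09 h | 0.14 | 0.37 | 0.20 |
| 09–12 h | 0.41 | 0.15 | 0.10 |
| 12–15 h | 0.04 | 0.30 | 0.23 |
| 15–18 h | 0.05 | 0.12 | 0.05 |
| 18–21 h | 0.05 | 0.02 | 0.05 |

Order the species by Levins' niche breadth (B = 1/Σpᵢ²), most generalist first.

Σp_P1ᵢ² = 0.20² + 0.11² + 0.14² + 0.41² + 0.04² + 0.05² + 0.05² = 0.0400 + 0.0121 + 0.0196 + 0.1681 + 0.0016 + 0.0025 + 0.0025 = 0.2464
B_P1 = 1 / 0.2464 = 4.0584
Σp_P2ᵢ² = 0.02² + 0.02² + 0.37² + 0.15² + 0.30² + 0.12² + 0.02² = 0.0004 + 0.0004 + 0.1369 + 0.0225 + 0.0900 + 0.0144 + 0.0004 = 0.2650
B_P2 = 1 / 0.2650 = 3.7736
Σp_P4ᵢ² = 0.19² + 0.18² + 0.20² + 0.10² + 0.23² + 0.05² + 0.05² = 0.0361 + 0.0324 + 0.0400 + 0.0100 + 0.0529 + 0.0025 + 0.0025 = 0.1764
B_P4 = 1 / 0.1764 = 5.6689
Ranking by B (broadest → narrowest): population P4 (5.67) > population P1 (4.06) > population P2 (3.77)

population P4 > population P1 > population P2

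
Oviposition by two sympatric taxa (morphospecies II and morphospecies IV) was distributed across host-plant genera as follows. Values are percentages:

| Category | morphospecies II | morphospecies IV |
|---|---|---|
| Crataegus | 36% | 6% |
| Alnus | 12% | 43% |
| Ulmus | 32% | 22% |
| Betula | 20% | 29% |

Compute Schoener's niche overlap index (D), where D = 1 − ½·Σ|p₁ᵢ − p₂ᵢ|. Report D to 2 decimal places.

Convert percentages to proportions (divide by 100).
Σ|p₁ᵢ − p₂ᵢ| = 0.30 + 0.31 + 0.10 + 0.09 = 0.80
D = 1 − ½ × 0.80 = 1 − 0.400 = 0.6000

0.60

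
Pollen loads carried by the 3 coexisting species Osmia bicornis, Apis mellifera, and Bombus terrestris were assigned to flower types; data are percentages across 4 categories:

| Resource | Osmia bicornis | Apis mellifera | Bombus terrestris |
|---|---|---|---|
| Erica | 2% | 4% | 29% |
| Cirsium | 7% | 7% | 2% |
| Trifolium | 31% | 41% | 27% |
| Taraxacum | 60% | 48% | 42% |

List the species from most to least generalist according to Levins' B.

Convert percentages to proportions (divide by 100).
Σp_bicoᵢ² = 0.02² + 0.07² + 0.31² + 0.60² = 0.0004 + 0.0049 + 0.0961 + 0.3600 = 0.4614
B_bico = 1 / 0.4614 = 2.1673
Σp_mellᵢ² = 0.04² + 0.07² + 0.41² + 0.48² = 0.0016 + 0.0049 + 0.1681 + 0.2304 = 0.4050
B_mell = 1 / 0.4050 = 2.4691
Σp_terrᵢ² = 0.29² + 0.02² + 0.27² + 0.42² = 0.0841 + 0.0004 + 0.0729 + 0.1764 = 0.3338
B_terr = 1 / 0.3338 = 2.9958
Ranking by B (broadest → narrowest): Bombus terrestris (3.00) > Apis mellifera (2.47) > Osmia bicornis (2.17)

Bombus terrestris > Apis mellifera > Osmia bicornis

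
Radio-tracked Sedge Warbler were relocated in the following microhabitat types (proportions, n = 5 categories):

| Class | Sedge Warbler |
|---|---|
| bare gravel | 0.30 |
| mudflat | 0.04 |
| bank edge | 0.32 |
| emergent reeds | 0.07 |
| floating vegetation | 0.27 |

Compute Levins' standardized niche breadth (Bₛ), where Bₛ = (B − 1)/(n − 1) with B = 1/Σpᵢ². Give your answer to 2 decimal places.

Σpᵢ² = 0.30² + 0.04² + 0.32² + 0.07² + 0.27² = 0.0900 + 0.0016 + 0.1024 + 0.0049 + 0.0729 = 0.2718
B = 1 / 0.2718 = 3.6792
Bₛ = (B − 1)/(n − 1) = (3.6792 − 1)/(5 − 1) = 2.6792/4 = 0.6698

0.67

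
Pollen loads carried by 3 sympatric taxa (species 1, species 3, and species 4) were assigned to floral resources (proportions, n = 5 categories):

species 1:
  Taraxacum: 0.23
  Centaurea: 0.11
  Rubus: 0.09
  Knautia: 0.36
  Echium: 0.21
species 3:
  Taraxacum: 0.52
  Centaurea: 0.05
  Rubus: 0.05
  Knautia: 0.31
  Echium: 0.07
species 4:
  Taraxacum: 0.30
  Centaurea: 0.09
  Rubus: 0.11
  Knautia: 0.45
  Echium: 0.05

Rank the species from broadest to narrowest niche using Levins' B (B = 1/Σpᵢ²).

species 1 > species 4 > species 3

Σp_1ᵢ² = 0.23² + 0.11² + 0.09² + 0.36² + 0.21² = 0.0529 + 0.0121 + 0.0081 + 0.1296 + 0.0441 = 0.2468
B_1 = 1 / 0.2468 = 4.0519
Σp_3ᵢ² = 0.52² + 0.05² + 0.05² + 0.31² + 0.07² = 0.2704 + 0.0025 + 0.0025 + 0.0961 + 0.0049 = 0.3764
B_3 = 1 / 0.3764 = 2.6567
Σp_4ᵢ² = 0.30² + 0.09² + 0.11² + 0.45² + 0.05² = 0.0900 + 0.0081 + 0.0121 + 0.2025 + 0.0025 = 0.3152
B_4 = 1 / 0.3152 = 3.1726
Ranking by B (broadest → narrowest): species 1 (4.05) > species 4 (3.17) > species 3 (2.66)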